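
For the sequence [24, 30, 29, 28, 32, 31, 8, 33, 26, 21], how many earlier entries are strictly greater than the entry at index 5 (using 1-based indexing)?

0

The element at index 5 is 32.
Elements before it: 24, 30, 29, 28
None of them are larger than 32.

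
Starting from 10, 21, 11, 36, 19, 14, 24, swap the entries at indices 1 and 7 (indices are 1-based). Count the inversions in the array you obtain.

There are 16 inversions.

Positions 1 and 7 hold 10 and 24; after swapping, the array is [24, 21, 11, 36, 19, 14, 10].
Sweep left to right; for each value list the smaller values that follow it:
24: 5
21: 4
11: 1
36: 3
19: 2
14: 1
10: 0
Sum: 5 + 4 + 1 + 3 + 2 + 1 + 0 = 16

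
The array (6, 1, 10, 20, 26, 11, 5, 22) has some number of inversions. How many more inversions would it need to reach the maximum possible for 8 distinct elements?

19 inversions short

Maximum inversions for 8 distinct elements is C(8, 2) = 8·7/2 = 28.
Current inversions — for each element, count later smaller elements:
6: 2
1: 0
10: 1
20: 2
26: 3
11: 1
5: 0
22: 0
Current total: 2 + 0 + 1 + 2 + 3 + 1 + 0 + 0 = 9
Shortfall: 28 − 9 = 19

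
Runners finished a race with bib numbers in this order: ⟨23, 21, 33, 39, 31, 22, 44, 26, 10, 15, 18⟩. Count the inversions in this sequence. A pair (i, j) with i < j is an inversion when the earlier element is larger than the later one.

35 inversions

Sweep left to right; for each value list the smaller values that follow it:
23 → 21, 22, 10, 15, 18 → 5
21 → 10, 15, 18 → 3
33 → 31, 22, 26, 10, 15, 18 → 6
39 → 31, 22, 26, 10, 15, 18 → 6
31 → 22, 26, 10, 15, 18 → 5
22 → 10, 15, 18 → 3
44 → 26, 10, 15, 18 → 4
26 → 10, 15, 18 → 3
10 → none → 0
15 → none → 0
18 → none → 0
Sum: 5 + 3 + 6 + 6 + 5 + 3 + 4 + 3 + 0 + 0 + 0 = 35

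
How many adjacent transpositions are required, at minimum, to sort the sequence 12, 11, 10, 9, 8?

There are 10 swaps.

Each adjacent swap fixes exactly one inversion, so the minimum swap count equals the number of inversions.
Count inversions — for each element, later elements that are smaller:
12: 11, 10, 9, 8 → 4
11: 10, 9, 8 → 3
10: 9, 8 → 2
9: 8 → 1
8: none → 0
Total inversions: 4 + 3 + 2 + 1 + 0 = 10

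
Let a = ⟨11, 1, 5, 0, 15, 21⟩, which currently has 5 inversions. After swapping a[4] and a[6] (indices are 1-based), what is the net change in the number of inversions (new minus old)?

+3

Positions 4 and 6 hold 0 and 21; after swapping, the array is [11, 1, 5, 21, 15, 0].
Element-by-element contributions:
11 → 1, 5, 0 → 3
1 → 0 → 1
5 → 0 → 1
21 → 15, 0 → 2
15 → 0 → 1
0 → none → 0
Sum: 3 + 1 + 1 + 2 + 1 + 0 = 8
Change: 8 − 5 = +3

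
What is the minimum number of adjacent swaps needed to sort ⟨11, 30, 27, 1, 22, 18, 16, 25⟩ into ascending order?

15 adjacent swaps

Each adjacent swap fixes exactly one inversion, so the minimum swap count equals the number of inversions.
Count inversions — for each element, later elements that are smaller:
11: 1 → 1
30: 27, 1, 22, 18, 16, 25 → 6
27: 1, 22, 18, 16, 25 → 5
1: none → 0
22: 18, 16 → 2
18: 16 → 1
16: none → 0
25: none → 0
Total inversions: 1 + 6 + 5 + 0 + 2 + 1 + 0 + 0 = 15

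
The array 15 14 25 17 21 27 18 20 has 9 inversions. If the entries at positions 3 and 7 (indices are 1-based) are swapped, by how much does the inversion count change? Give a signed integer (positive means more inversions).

-3

Positions 3 and 7 hold 25 and 18; after swapping, the array is [15, 14, 18, 17, 21, 27, 25, 20].
Sweep left to right; for each value list the smaller values that follow it:
15: 1
14: 0
18: 1
17: 0
21: 1
27: 2
25: 1
20: 0
Sum: 1 + 0 + 1 + 0 + 1 + 2 + 1 + 0 = 6
Change: 6 − 9 = -3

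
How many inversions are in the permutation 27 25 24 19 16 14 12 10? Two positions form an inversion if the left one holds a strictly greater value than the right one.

Element-by-element contributions:
27: 7
25: 6
24: 5
19: 4
16: 3
14: 2
12: 1
10: 0
Sum: 7 + 6 + 5 + 4 + 3 + 2 + 1 + 0 = 28

28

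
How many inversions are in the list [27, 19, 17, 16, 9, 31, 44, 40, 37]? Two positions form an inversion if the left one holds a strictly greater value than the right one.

13

Element-by-element contributions:
27 → 19, 17, 16, 9 → 4
19 → 17, 16, 9 → 3
17 → 16, 9 → 2
16 → 9 → 1
9 → none → 0
31 → none → 0
44 → 40, 37 → 2
40 → 37 → 1
37 → none → 0
Sum: 4 + 3 + 2 + 1 + 0 + 0 + 2 + 1 + 0 = 13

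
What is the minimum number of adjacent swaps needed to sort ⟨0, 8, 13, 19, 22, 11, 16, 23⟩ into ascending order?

Minimum adjacent swaps = number of inversions (each swap of adjacent out-of-order elements removes one inversion and no swap can remove more).
Count inversions — for each element, later elements that are smaller:
0: none → 0
8: none → 0
13: 11 → 1
19: 11, 16 → 2
22: 11, 16 → 2
11: none → 0
16: none → 0
23: none → 0
Total inversions: 0 + 0 + 1 + 2 + 2 + 0 + 0 + 0 = 5

5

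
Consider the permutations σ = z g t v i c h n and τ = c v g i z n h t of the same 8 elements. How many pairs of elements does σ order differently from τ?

Assign each item its position (1..8) in the first ordering, then rewrite the second ordering as that position sequence:
positions: z→1, g→2, t→3, v→4, i→5, c→6, h→7, n→8
second ordering as positions: [6, 4, 2, 5, 1, 8, 7, 3]
Discordant pairs = inversions in this position sequence.
6: 4, 2, 5, 1, 3 → 5
4: 2, 1, 3 → 3
2: 1 → 1
5: 1, 3 → 2
1: 0
8: 7, 3 → 2
7: 3 → 1
3: 0
Total: 5 + 3 + 1 + 2 + 0 + 2 + 1 + 0 = 14

14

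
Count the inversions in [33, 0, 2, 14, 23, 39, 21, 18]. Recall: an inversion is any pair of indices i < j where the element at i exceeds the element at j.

11

For each element, count later entries that are smaller:
33: 6
0: 0
2: 0
14: 0
23: 2
39: 2
21: 1
18: 0
Sum: 6 + 0 + 0 + 0 + 2 + 2 + 1 + 0 = 11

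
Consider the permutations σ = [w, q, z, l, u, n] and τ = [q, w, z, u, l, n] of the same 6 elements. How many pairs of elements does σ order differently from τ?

2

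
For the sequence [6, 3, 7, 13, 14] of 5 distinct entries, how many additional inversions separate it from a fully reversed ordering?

9 inversions short

Maximum inversions for 5 distinct elements is C(5, 2) = 5·4/2 = 10.
Current inversions — for each element, count later smaller elements:
6: 1
3: 0
7: 0
13: 0
14: 0
Current total: 1 + 0 + 0 + 0 + 0 = 1
Shortfall: 10 − 1 = 9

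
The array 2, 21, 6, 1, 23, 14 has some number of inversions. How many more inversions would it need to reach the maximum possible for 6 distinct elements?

9

Maximum inversions for 6 distinct elements is C(6, 2) = 6·5/2 = 15.
Current inversions — for each element, count later smaller elements:
2: 1
21: 3
6: 1
1: 0
23: 1
14: 0
Current total: 1 + 3 + 1 + 0 + 1 + 0 = 6
Shortfall: 15 − 6 = 9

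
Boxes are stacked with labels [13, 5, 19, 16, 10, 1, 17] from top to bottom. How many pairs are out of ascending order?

11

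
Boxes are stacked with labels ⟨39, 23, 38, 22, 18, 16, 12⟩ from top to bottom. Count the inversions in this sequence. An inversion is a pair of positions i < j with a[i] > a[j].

20 inversions

Count, for each position, how many later elements it exceeds:
39 → 23, 38, 22, 18, 16, 12 → 6
23 → 22, 18, 16, 12 → 4
38 → 22, 18, 16, 12 → 4
22 → 18, 16, 12 → 3
18 → 16, 12 → 2
16 → 12 → 1
12 → none → 0
Sum: 6 + 4 + 4 + 3 + 2 + 1 + 0 = 20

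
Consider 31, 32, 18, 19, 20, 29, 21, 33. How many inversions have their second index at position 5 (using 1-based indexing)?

The element at index 5 is 20.
Elements before it: 31, 32, 18, 19
Those larger than 20: 31, 32

2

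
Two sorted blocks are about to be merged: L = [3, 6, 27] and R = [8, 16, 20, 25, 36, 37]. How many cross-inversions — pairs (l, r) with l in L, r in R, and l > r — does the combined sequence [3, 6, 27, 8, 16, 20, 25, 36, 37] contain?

4

Take each right-half value and tally the left-half values above it:
r = 8: 27 → 1
r = 16: 27 → 1
r = 20: 27 → 1
r = 25: 27 → 1
r = 36: none → 0
r = 37: none → 0
Cross-inversions: 1 + 1 + 1 + 1 + 0 + 0 = 4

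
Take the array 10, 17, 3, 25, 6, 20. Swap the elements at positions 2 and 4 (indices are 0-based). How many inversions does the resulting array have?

Positions 2 and 4 hold 3 and 6; after swapping, the array is [10, 17, 6, 25, 3, 20].
Count, for each position, how many later elements it exceeds:
10: 2
17: 2
6: 1
25: 2
3: 0
20: 0
Sum: 2 + 2 + 1 + 2 + 0 + 0 = 7

7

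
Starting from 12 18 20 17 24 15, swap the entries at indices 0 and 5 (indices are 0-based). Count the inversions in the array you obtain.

7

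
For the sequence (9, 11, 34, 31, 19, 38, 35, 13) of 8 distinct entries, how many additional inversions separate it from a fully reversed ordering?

19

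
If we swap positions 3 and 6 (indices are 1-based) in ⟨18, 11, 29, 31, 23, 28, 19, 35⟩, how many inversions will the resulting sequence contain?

Positions 3 and 6 hold 29 and 28; after swapping, the array is [18, 11, 28, 31, 23, 29, 19, 35].
For each element, count later entries that are smaller:
18 → 11 → 1
11 → none → 0
28 → 23, 19 → 2
31 → 23, 29, 19 → 3
23 → 19 → 1
29 → 19 → 1
19 → none → 0
35 → none → 0
Sum: 1 + 0 + 2 + 3 + 1 + 1 + 0 + 0 = 8

There are 8 inversions.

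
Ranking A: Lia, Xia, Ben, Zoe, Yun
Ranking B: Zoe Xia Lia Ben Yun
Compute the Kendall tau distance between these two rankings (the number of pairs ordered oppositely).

Assign each item its position (1..5) in the first ordering, then rewrite the second ordering as that position sequence:
positions: Lia→1, Xia→2, Ben→3, Zoe→4, Yun→5
second ordering as positions: [4, 2, 1, 3, 5]
Discordant pairs = inversions in this position sequence.
4: 2, 1, 3 → 3
2: 1 → 1
1: 0
3: 0
5: 0
Total: 3 + 1 + 0 + 0 + 0 = 4

4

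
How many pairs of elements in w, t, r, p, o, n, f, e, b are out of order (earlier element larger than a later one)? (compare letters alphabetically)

Count, for each position, how many later elements it exceeds:
w → t, r, p, o, n, f, e, b → 8
t → r, p, o, n, f, e, b → 7
r → p, o, n, f, e, b → 6
p → o, n, f, e, b → 5
o → n, f, e, b → 4
n → f, e, b → 3
f → e, b → 2
e → b → 1
b → none → 0
Sum: 8 + 7 + 6 + 5 + 4 + 3 + 2 + 1 + 0 = 36

36 inversions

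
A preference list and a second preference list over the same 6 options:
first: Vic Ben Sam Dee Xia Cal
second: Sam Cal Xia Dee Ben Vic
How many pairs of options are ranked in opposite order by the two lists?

12

Assign each item its position (1..6) in the first ordering, then rewrite the second ordering as that position sequence:
positions: Vic→1, Ben→2, Sam→3, Dee→4, Xia→5, Cal→6
second ordering as positions: [3, 6, 5, 4, 2, 1]
Discordant pairs = inversions in this position sequence.
3: 2, 1 → 2
6: 5, 4, 2, 1 → 4
5: 4, 2, 1 → 3
4: 2, 1 → 2
2: 1 → 1
1: 0
Total: 2 + 4 + 3 + 2 + 1 + 0 = 12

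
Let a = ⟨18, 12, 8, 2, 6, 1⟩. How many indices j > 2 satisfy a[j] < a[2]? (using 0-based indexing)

3

The element at index 2 is 8.
Elements after it: 2, 6, 1
Those smaller than 8: 2, 6, 1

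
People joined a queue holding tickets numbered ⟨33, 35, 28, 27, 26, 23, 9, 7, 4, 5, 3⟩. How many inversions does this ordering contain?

Out-of-order pairs: 53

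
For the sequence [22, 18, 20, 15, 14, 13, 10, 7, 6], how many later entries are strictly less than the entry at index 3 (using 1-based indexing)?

6

The element at index 3 is 20.
Elements after it: 15, 14, 13, 10, 7, 6
Those smaller than 20: 15, 14, 13, 10, 7, 6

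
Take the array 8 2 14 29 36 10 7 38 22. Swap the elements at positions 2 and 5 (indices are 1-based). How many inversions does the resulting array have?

17

Positions 2 and 5 hold 2 and 36; after swapping, the array is [8, 36, 14, 29, 2, 10, 7, 38, 22].
Sweep left to right; for each value list the smaller values that follow it:
8: 2
36: 6
14: 3
29: 4
2: 0
10: 1
7: 0
38: 1
22: 0
Sum: 2 + 6 + 3 + 4 + 0 + 1 + 0 + 1 + 0 = 17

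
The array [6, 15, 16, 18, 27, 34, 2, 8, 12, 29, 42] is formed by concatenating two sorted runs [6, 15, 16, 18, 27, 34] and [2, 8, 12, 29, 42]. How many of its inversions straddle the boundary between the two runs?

For each element r of the right run, count left-run elements greater than r:
r = 2: 6, 15, 16, 18, 27, 34 → 6
r = 8: 15, 16, 18, 27, 34 → 5
r = 12: 15, 16, 18, 27, 34 → 5
r = 29: 34 → 1
r = 42: none → 0
Cross-inversions: 6 + 5 + 5 + 1 + 0 = 17

17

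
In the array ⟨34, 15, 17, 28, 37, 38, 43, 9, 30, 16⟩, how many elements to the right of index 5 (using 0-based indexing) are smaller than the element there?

3 such elements

The element at index 5 is 38.
Elements after it: 43, 9, 30, 16
Those smaller than 38: 9, 30, 16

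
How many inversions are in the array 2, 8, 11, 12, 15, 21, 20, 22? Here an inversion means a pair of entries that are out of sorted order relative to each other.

Inversions: 1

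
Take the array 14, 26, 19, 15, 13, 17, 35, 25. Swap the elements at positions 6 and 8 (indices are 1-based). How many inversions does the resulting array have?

12

Positions 6 and 8 hold 17 and 25; after swapping, the array is [14, 26, 19, 15, 13, 25, 35, 17].
For each element, count later entries that are smaller:
14 → 13 → 1
26 → 19, 15, 13, 25, 17 → 5
19 → 15, 13, 17 → 3
15 → 13 → 1
13 → none → 0
25 → 17 → 1
35 → 17 → 1
17 → none → 0
Sum: 1 + 5 + 3 + 1 + 0 + 1 + 1 + 0 = 12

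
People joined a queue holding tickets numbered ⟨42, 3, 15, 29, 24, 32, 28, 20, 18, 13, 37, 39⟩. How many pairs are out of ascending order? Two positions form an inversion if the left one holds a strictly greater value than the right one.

Count, for each position, how many later elements it exceeds:
42 → 3, 15, 29, 24, 32, 28, 20, 18, 13, 37, 39 → 11
3 → none → 0
15 → 13 → 1
29 → 24, 28, 20, 18, 13 → 5
24 → 20, 18, 13 → 3
32 → 28, 20, 18, 13 → 4
28 → 20, 18, 13 → 3
20 → 18, 13 → 2
18 → 13 → 1
13 → none → 0
37 → none → 0
39 → none → 0
Sum: 11 + 0 + 1 + 5 + 3 + 4 + 3 + 2 + 1 + 0 + 0 + 0 = 30

30 inversions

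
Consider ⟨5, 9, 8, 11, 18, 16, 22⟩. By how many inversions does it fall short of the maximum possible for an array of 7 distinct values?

19

Maximum inversions for 7 distinct elements is C(7, 2) = 7·6/2 = 21.
Current inversions — for each element, count later smaller elements:
5: 0
9: 1
8: 0
11: 0
18: 1
16: 0
22: 0
Current total: 0 + 1 + 0 + 0 + 1 + 0 + 0 = 2
Shortfall: 21 − 2 = 19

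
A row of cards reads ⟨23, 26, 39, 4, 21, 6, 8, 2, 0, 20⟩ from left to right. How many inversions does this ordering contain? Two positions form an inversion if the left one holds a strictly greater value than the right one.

Sweep left to right; for each value list the smaller values that follow it:
23 → 4, 21, 6, 8, 2, 0, 20 → 7
26 → 4, 21, 6, 8, 2, 0, 20 → 7
39 → 4, 21, 6, 8, 2, 0, 20 → 7
4 → 2, 0 → 2
21 → 6, 8, 2, 0, 20 → 5
6 → 2, 0 → 2
8 → 2, 0 → 2
2 → 0 → 1
0 → none → 0
20 → none → 0
Sum: 7 + 7 + 7 + 2 + 5 + 2 + 2 + 1 + 0 + 0 = 33

33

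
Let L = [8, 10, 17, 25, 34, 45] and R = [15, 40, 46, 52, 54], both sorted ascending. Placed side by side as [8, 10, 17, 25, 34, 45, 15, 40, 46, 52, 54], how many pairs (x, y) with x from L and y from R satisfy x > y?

5 split inversions

For each element r of the right run, count left-run elements greater than r:
r = 15: 17, 25, 34, 45 → 4
r = 40: 45 → 1
r = 46: none → 0
r = 52: none → 0
r = 54: none → 0
Cross-inversions: 4 + 1 + 0 + 0 + 0 = 5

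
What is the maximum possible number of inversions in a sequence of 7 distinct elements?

The maximum occurs when the array is in strictly decreasing order: every one of the C(7, 2) pairs is inverted.
C(7, 2) = 7·6/2 = 21

21 inversions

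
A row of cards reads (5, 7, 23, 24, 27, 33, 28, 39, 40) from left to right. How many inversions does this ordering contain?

Sweep left to right; for each value list the smaller values that follow it:
5 → none → 0
7 → none → 0
23 → none → 0
24 → none → 0
27 → none → 0
33 → 28 → 1
28 → none → 0
39 → none → 0
40 → none → 0
Sum: 0 + 0 + 0 + 0 + 0 + 1 + 0 + 0 + 0 = 1

Out-of-order pairs: 1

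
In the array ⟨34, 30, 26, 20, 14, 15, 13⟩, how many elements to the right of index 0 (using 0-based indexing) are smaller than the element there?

6

The element at index 0 is 34.
Elements after it: 30, 26, 20, 14, 15, 13
Those smaller than 34: 30, 26, 20, 14, 15, 13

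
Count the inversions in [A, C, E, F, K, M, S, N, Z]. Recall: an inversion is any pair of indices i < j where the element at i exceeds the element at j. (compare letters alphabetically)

Element-by-element contributions:
A: 0
C: 0
E: 0
F: 0
K: 0
M: 0
S: 1
N: 0
Z: 0
Sum: 0 + 0 + 0 + 0 + 0 + 0 + 1 + 0 + 0 = 1

1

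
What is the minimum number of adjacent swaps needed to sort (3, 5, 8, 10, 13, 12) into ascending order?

The minimum number of adjacent swaps to sort an array equals its inversion count, since every such swap removes exactly one inversion.
Count inversions — for each element, later elements that are smaller:
3: none → 0
5: none → 0
8: none → 0
10: none → 0
13: 12 → 1
12: none → 0
Total inversions: 0 + 0 + 0 + 0 + 1 + 0 = 1

There is 1 adjacent swap.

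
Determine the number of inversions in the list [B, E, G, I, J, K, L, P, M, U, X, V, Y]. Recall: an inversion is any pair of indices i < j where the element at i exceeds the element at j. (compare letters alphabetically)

There are 2 inversions.

Sweep left to right; for each value list the smaller values that follow it:
B: 0
E: 0
G: 0
I: 0
J: 0
K: 0
L: 0
P: 1
M: 0
U: 0
X: 1
V: 0
Y: 0
Sum: 0 + 0 + 0 + 0 + 0 + 0 + 0 + 1 + 0 + 0 + 1 + 0 + 0 = 2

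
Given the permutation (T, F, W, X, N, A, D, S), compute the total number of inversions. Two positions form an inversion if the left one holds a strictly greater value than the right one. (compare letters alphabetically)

17

Element-by-element contributions:
T → F, N, A, D, S → 5
F → A, D → 2
W → N, A, D, S → 4
X → N, A, D, S → 4
N → A, D → 2
A → none → 0
D → none → 0
S → none → 0
Sum: 5 + 2 + 4 + 4 + 2 + 0 + 0 + 0 = 17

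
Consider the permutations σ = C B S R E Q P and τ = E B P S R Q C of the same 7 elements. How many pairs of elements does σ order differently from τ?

Assign each item its position (1..7) in the first ordering, then rewrite the second ordering as that position sequence:
positions: C→1, B→2, S→3, R→4, E→5, Q→6, P→7
second ordering as positions: [5, 2, 7, 3, 4, 6, 1]
Discordant pairs = inversions in this position sequence.
5: 2, 3, 4, 1 → 4
2: 1 → 1
7: 3, 4, 6, 1 → 4
3: 1 → 1
4: 1 → 1
6: 1 → 1
1: 0
Total: 4 + 1 + 4 + 1 + 1 + 1 + 0 = 12

12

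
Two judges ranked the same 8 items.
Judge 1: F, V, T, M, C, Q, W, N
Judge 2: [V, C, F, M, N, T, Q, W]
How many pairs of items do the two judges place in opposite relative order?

8

Assign each item its position (1..8) in the first ordering, then rewrite the second ordering as that position sequence:
positions: F→1, V→2, T→3, M→4, C→5, Q→6, W→7, N→8
second ordering as positions: [2, 5, 1, 4, 8, 3, 6, 7]
Discordant pairs = inversions in this position sequence.
2: 1 → 1
5: 1, 4, 3 → 3
1: 0
4: 3 → 1
8: 3, 6, 7 → 3
3: 0
6: 0
7: 0
Total: 1 + 3 + 0 + 1 + 3 + 0 + 0 + 0 = 8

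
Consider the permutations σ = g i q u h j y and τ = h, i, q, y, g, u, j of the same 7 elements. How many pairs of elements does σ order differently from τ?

Discordant pairs: 9

Assign each item its position (1..7) in the first ordering, then rewrite the second ordering as that position sequence:
positions: g→1, i→2, q→3, u→4, h→5, j→6, y→7
second ordering as positions: [5, 2, 3, 7, 1, 4, 6]
Discordant pairs = inversions in this position sequence.
5: 2, 3, 1, 4 → 4
2: 1 → 1
3: 1 → 1
7: 1, 4, 6 → 3
1: 0
4: 0
6: 0
Total: 4 + 1 + 1 + 3 + 0 + 0 + 0 = 9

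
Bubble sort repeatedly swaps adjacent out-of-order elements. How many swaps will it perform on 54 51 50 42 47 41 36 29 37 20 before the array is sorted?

Each adjacent swap fixes exactly one inversion, so the minimum swap count equals the number of inversions.
Count inversions — for each element, later elements that are smaller:
54: 51, 50, 42, 47, 41, 36, 29, 37, 20 → 9
51: 50, 42, 47, 41, 36, 29, 37, 20 → 8
50: 42, 47, 41, 36, 29, 37, 20 → 7
42: 41, 36, 29, 37, 20 → 5
47: 41, 36, 29, 37, 20 → 5
41: 36, 29, 37, 20 → 4
36: 29, 20 → 2
29: 20 → 1
37: 20 → 1
20: none → 0
Total inversions: 9 + 8 + 7 + 5 + 5 + 4 + 2 + 1 + 1 + 0 = 42

Swaps: 42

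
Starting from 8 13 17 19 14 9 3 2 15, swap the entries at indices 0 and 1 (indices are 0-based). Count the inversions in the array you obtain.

22

Positions 0 and 1 hold 8 and 13; after swapping, the array is [13, 8, 17, 19, 14, 9, 3, 2, 15].
Sweep left to right; for each value list the smaller values that follow it:
13 → 8, 9, 3, 2 → 4
8 → 3, 2 → 2
17 → 14, 9, 3, 2, 15 → 5
19 → 14, 9, 3, 2, 15 → 5
14 → 9, 3, 2 → 3
9 → 3, 2 → 2
3 → 2 → 1
2 → none → 0
15 → none → 0
Sum: 4 + 2 + 5 + 5 + 3 + 2 + 1 + 0 + 0 = 22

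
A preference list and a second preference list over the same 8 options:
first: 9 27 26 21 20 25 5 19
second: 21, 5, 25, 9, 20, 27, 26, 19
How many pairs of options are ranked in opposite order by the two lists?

Assign each item its position (1..8) in the first ordering, then rewrite the second ordering as that position sequence:
positions: 9→1, 27→2, 26→3, 21→4, 20→5, 25→6, 5→7, 19→8
second ordering as positions: [4, 7, 6, 1, 5, 2, 3, 8]
Discordant pairs = inversions in this position sequence.
4: 1, 2, 3 → 3
7: 6, 1, 5, 2, 3 → 5
6: 1, 5, 2, 3 → 4
1: 0
5: 2, 3 → 2
2: 0
3: 0
8: 0
Total: 3 + 5 + 4 + 0 + 2 + 0 + 0 + 0 = 14

14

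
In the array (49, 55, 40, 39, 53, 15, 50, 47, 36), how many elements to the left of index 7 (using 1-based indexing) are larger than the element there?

The element at index 7 is 50.
Elements before it: 49, 55, 40, 39, 53, 15
Those larger than 50: 55, 53

2 such elements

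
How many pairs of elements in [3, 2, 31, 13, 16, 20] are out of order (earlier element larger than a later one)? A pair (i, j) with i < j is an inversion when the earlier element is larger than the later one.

4

Element-by-element contributions:
3: 1
2: 0
31: 3
13: 0
16: 0
20: 0
Sum: 1 + 0 + 3 + 0 + 0 + 0 = 4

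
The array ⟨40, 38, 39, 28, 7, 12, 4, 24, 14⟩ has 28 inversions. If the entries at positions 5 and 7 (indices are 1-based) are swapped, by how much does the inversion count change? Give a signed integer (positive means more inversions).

-1

Positions 5 and 7 hold 7 and 4; after swapping, the array is [40, 38, 39, 28, 4, 12, 7, 24, 14].
For each element, count later entries that are smaller:
40 → 38, 39, 28, 4, 12, 7, 24, 14 → 8
38 → 28, 4, 12, 7, 24, 14 → 6
39 → 28, 4, 12, 7, 24, 14 → 6
28 → 4, 12, 7, 24, 14 → 5
4 → none → 0
12 → 7 → 1
7 → none → 0
24 → 14 → 1
14 → none → 0
Sum: 8 + 6 + 6 + 5 + 0 + 1 + 0 + 1 + 0 = 27
Change: 27 − 28 = -1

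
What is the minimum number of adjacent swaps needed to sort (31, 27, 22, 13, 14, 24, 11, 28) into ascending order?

Minimum adjacent swaps = number of inversions (each swap of adjacent out-of-order elements removes one inversion and no swap can remove more).
Count inversions — for each element, later elements that are smaller:
31: 27, 22, 13, 14, 24, 11, 28 → 7
27: 22, 13, 14, 24, 11 → 5
22: 13, 14, 11 → 3
13: 11 → 1
14: 11 → 1
24: 11 → 1
11: none → 0
28: none → 0
Total inversions: 7 + 5 + 3 + 1 + 1 + 1 + 0 + 0 = 18

18 adjacent swaps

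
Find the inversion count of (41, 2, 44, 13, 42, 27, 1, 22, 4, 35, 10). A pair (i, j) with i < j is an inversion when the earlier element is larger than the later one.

Sweep left to right; for each value list the smaller values that follow it:
41: 8
2: 1
44: 8
13: 3
42: 6
27: 4
1: 0
22: 2
4: 0
35: 1
10: 0
Sum: 8 + 1 + 8 + 3 + 6 + 4 + 0 + 2 + 0 + 1 + 0 = 33

There are 33 out-of-order pairs.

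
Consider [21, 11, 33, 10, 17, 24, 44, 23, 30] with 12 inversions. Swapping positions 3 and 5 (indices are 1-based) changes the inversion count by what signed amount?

-1

Positions 3 and 5 hold 33 and 17; after swapping, the array is [21, 11, 17, 10, 33, 24, 44, 23, 30].
Sweep left to right; for each value list the smaller values that follow it:
21: 3
11: 1
17: 1
10: 0
33: 3
24: 1
44: 2
23: 0
30: 0
Sum: 3 + 1 + 1 + 0 + 3 + 1 + 2 + 0 + 0 = 11
Change: 11 − 12 = -1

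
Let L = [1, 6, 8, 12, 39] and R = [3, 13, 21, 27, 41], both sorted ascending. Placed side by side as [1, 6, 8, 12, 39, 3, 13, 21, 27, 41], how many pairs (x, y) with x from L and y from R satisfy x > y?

Take each right-half value and tally the left-half values above it:
r = 3: 6, 8, 12, 39 → 4
r = 13: 39 → 1
r = 21: 39 → 1
r = 27: 39 → 1
r = 41: none → 0
Cross-inversions: 4 + 1 + 1 + 1 + 0 = 7

There are 7 cross-inversions.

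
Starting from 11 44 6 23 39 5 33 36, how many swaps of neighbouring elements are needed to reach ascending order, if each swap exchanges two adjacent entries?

13 adjacent swaps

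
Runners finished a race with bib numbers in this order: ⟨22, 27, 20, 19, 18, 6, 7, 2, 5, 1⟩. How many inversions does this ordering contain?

Inversions: 42

For each element, count later entries that are smaller:
22 → 20, 19, 18, 6, 7, 2, 5, 1 → 8
27 → 20, 19, 18, 6, 7, 2, 5, 1 → 8
20 → 19, 18, 6, 7, 2, 5, 1 → 7
19 → 18, 6, 7, 2, 5, 1 → 6
18 → 6, 7, 2, 5, 1 → 5
6 → 2, 5, 1 → 3
7 → 2, 5, 1 → 3
2 → 1 → 1
5 → 1 → 1
1 → none → 0
Sum: 8 + 8 + 7 + 6 + 5 + 3 + 3 + 1 + 1 + 0 = 42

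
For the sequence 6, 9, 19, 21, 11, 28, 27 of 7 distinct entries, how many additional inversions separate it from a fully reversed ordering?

18 inversions short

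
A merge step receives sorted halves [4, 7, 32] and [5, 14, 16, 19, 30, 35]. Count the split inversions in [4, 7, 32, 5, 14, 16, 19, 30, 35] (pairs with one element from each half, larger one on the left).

6

For each element r of the right run, count left-run elements greater than r:
r = 5: 7, 32 → 2
r = 14: 32 → 1
r = 16: 32 → 1
r = 19: 32 → 1
r = 30: 32 → 1
r = 35: none → 0
Cross-inversions: 2 + 1 + 1 + 1 + 1 + 0 = 6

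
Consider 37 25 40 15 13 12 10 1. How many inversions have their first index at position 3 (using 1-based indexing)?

5 such elements

The element at index 3 is 40.
Elements after it: 15, 13, 12, 10, 1
Those smaller than 40: 15, 13, 12, 10, 1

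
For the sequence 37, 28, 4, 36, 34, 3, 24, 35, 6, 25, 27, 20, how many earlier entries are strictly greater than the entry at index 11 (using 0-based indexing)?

8

The element at index 11 is 20.
Elements before it: 37, 28, 4, 36, 34, 3, 24, 35, 6, 25, 27
Those larger than 20: 37, 28, 36, 34, 24, 35, 25, 27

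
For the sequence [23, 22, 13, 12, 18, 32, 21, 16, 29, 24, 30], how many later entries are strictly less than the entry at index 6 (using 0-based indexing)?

The element at index 6 is 21.
Elements after it: 16, 29, 24, 30
Those smaller than 21: 16

1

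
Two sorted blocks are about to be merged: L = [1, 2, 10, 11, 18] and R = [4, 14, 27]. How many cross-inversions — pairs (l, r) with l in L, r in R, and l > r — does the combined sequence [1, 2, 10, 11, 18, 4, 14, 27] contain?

4

Count, for every r in R, how many entries of L exceed r:
r = 4: 10, 11, 18 → 3
r = 14: 18 → 1
r = 27: none → 0
Cross-inversions: 3 + 1 + 0 = 4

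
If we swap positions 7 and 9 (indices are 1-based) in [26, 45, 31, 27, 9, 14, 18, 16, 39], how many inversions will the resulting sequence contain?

Positions 7 and 9 hold 18 and 39; after swapping, the array is [26, 45, 31, 27, 9, 14, 39, 16, 18].
Element-by-element contributions:
26 → 9, 14, 16, 18 → 4
45 → 31, 27, 9, 14, 39, 16, 18 → 7
31 → 27, 9, 14, 16, 18 → 5
27 → 9, 14, 16, 18 → 4
9 → none → 0
14 → none → 0
39 → 16, 18 → 2
16 → none → 0
18 → none → 0
Sum: 4 + 7 + 5 + 4 + 0 + 0 + 2 + 0 + 0 = 22

22 inversions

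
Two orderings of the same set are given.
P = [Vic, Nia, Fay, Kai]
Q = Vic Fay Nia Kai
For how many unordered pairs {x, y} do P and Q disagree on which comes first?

1

Assign each item its position (1..4) in the first ordering, then rewrite the second ordering as that position sequence:
positions: Vic→1, Nia→2, Fay→3, Kai→4
second ordering as positions: [1, 3, 2, 4]
Discordant pairs = inversions in this position sequence.
1: 0
3: 2 → 1
2: 0
4: 0
Total: 0 + 1 + 0 + 0 = 1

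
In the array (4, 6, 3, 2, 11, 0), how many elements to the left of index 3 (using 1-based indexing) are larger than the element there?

The element at index 3 is 3.
Elements before it: 4, 6
Those larger than 3: 4, 6

2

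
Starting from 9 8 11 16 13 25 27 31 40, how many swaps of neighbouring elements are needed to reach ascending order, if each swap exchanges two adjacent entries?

The minimum number of adjacent swaps to sort an array equals its inversion count, since every such swap removes exactly one inversion.
Count inversions — for each element, later elements that are smaller:
9: 8 → 1
8: none → 0
11: none → 0
16: 13 → 1
13: none → 0
25: none → 0
27: none → 0
31: none → 0
40: none → 0
Total inversions: 1 + 0 + 0 + 1 + 0 + 0 + 0 + 0 + 0 = 2

2 swaps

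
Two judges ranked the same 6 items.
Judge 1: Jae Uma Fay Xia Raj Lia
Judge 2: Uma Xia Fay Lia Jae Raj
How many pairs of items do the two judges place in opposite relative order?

6 discordant pairs

Assign each item its position (1..6) in the first ordering, then rewrite the second ordering as that position sequence:
positions: Jae→1, Uma→2, Fay→3, Xia→4, Raj→5, Lia→6
second ordering as positions: [2, 4, 3, 6, 1, 5]
Discordant pairs = inversions in this position sequence.
2: 1 → 1
4: 3, 1 → 2
3: 1 → 1
6: 1, 5 → 2
1: 0
5: 0
Total: 1 + 2 + 1 + 2 + 0 + 0 = 6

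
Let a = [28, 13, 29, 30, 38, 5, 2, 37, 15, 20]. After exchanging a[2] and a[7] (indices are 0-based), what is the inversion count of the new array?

Positions 2 and 7 hold 29 and 37; after swapping, the array is [28, 13, 37, 30, 38, 5, 2, 29, 15, 20].
Sweep left to right; for each value list the smaller values that follow it:
28: 5
13: 2
37: 6
30: 5
38: 5
5: 1
2: 0
29: 2
15: 0
20: 0
Sum: 5 + 2 + 6 + 5 + 5 + 1 + 0 + 2 + 0 + 0 = 26

Inversions: 26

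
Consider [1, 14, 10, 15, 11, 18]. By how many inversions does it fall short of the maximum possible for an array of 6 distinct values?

12

Maximum inversions for 6 distinct elements is C(6, 2) = 6·5/2 = 15.
Current inversions — for each element, count later smaller elements:
1: 0
14: 2
10: 0
15: 1
11: 0
18: 0
Current total: 0 + 2 + 0 + 1 + 0 + 0 = 3
Shortfall: 15 − 3 = 12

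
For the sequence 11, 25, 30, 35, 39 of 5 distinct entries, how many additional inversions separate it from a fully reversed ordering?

10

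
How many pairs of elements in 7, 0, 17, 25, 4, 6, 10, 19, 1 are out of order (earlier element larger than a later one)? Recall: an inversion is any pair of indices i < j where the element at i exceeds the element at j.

Sweep left to right; for each value list the smaller values that follow it:
7 → 0, 4, 6, 1 → 4
0 → none → 0
17 → 4, 6, 10, 1 → 4
25 → 4, 6, 10, 19, 1 → 5
4 → 1 → 1
6 → 1 → 1
10 → 1 → 1
19 → 1 → 1
1 → none → 0
Sum: 4 + 0 + 4 + 5 + 1 + 1 + 1 + 1 + 0 = 17

17 inversions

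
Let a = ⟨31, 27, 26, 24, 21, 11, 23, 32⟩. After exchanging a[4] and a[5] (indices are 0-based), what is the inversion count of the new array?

Positions 4 and 5 hold 21 and 11; after swapping, the array is [31, 27, 26, 24, 11, 21, 23, 32].
Sweep left to right; for each value list the smaller values that follow it:
31 → 27, 26, 24, 11, 21, 23 → 6
27 → 26, 24, 11, 21, 23 → 5
26 → 24, 11, 21, 23 → 4
24 → 11, 21, 23 → 3
11 → none → 0
21 → none → 0
23 → none → 0
32 → none → 0
Sum: 6 + 5 + 4 + 3 + 0 + 0 + 0 + 0 = 18

There are 18 inversions.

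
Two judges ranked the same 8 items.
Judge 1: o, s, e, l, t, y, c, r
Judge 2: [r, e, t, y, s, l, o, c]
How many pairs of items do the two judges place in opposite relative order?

Assign each item its position (1..8) in the first ordering, then rewrite the second ordering as that position sequence:
positions: o→1, s→2, e→3, l→4, t→5, y→6, c→7, r→8
second ordering as positions: [8, 3, 5, 6, 2, 4, 1, 7]
Discordant pairs = inversions in this position sequence.
8: 3, 5, 6, 2, 4, 1, 7 → 7
3: 2, 1 → 2
5: 2, 4, 1 → 3
6: 2, 4, 1 → 3
2: 1 → 1
4: 1 → 1
1: 0
7: 0
Total: 7 + 2 + 3 + 3 + 1 + 1 + 0 + 0 = 17

17 discordant pairs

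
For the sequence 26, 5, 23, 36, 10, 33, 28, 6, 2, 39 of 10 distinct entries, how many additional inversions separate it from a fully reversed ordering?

23 inversions short

Maximum inversions for 10 distinct elements is C(10, 2) = 10·9/2 = 45.
Current inversions — for each element, count later smaller elements:
26: 5
5: 1
23: 3
36: 5
10: 2
33: 3
28: 2
6: 1
2: 0
39: 0
Current total: 5 + 1 + 3 + 5 + 2 + 3 + 2 + 1 + 0 + 0 = 22
Shortfall: 45 − 22 = 23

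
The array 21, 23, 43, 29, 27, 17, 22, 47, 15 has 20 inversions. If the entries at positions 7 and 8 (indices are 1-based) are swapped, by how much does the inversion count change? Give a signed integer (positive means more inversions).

+1

Positions 7 and 8 hold 22 and 47; after swapping, the array is [21, 23, 43, 29, 27, 17, 47, 22, 15].
Element-by-element contributions:
21 → 17, 15 → 2
23 → 17, 22, 15 → 3
43 → 29, 27, 17, 22, 15 → 5
29 → 27, 17, 22, 15 → 4
27 → 17, 22, 15 → 3
17 → 15 → 1
47 → 22, 15 → 2
22 → 15 → 1
15 → none → 0
Sum: 2 + 3 + 5 + 4 + 3 + 1 + 2 + 1 + 0 = 21
Change: 21 − 20 = +1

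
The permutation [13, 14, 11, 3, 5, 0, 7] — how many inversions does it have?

16 inversions

Count, for each position, how many later elements it exceeds:
13: 5
14: 5
11: 4
3: 1
5: 1
0: 0
7: 0
Sum: 5 + 5 + 4 + 1 + 1 + 0 + 0 = 16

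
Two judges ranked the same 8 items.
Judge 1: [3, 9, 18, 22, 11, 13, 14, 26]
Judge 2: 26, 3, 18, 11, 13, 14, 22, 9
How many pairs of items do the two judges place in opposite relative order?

15

Assign each item its position (1..8) in the first ordering, then rewrite the second ordering as that position sequence:
positions: 3→1, 9→2, 18→3, 22→4, 11→5, 13→6, 14→7, 26→8
second ordering as positions: [8, 1, 3, 5, 6, 7, 4, 2]
Discordant pairs = inversions in this position sequence.
8: 1, 3, 5, 6, 7, 4, 2 → 7
1: 0
3: 2 → 1
5: 4, 2 → 2
6: 4, 2 → 2
7: 4, 2 → 2
4: 2 → 1
2: 0
Total: 7 + 0 + 1 + 2 + 2 + 2 + 1 + 0 = 15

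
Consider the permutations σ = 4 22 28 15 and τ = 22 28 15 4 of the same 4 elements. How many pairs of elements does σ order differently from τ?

3

Assign each item its position (1..4) in the first ordering, then rewrite the second ordering as that position sequence:
positions: 4→1, 22→2, 28→3, 15→4
second ordering as positions: [2, 3, 4, 1]
Discordant pairs = inversions in this position sequence.
2: 1 → 1
3: 1 → 1
4: 1 → 1
1: 0
Total: 1 + 1 + 1 + 0 = 3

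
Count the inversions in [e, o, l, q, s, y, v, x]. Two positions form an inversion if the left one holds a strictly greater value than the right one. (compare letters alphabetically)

3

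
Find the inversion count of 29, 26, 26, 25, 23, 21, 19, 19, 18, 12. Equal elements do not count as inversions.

Element-by-element contributions:
29 → 26, 26, 25, 23, 21, 19, 19, 18, 12 → 9
26 → 25, 23, 21, 19, 19, 18, 12 → 7
26 → 25, 23, 21, 19, 19, 18, 12 → 7
25 → 23, 21, 19, 19, 18, 12 → 6
23 → 21, 19, 19, 18, 12 → 5
21 → 19, 19, 18, 12 → 4
19 → 18, 12 → 2
19 → 18, 12 → 2
18 → 12 → 1
12 → none → 0
Sum: 9 + 7 + 7 + 6 + 5 + 4 + 2 + 2 + 1 + 0 = 43

43 out-of-order pairs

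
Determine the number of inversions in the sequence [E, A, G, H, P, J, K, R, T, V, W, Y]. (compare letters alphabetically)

For each element, count later entries that are smaller:
E: 1
A: 0
G: 0
H: 0
P: 2
J: 0
K: 0
R: 0
T: 0
V: 0
W: 0
Y: 0
Sum: 1 + 0 + 0 + 0 + 2 + 0 + 0 + 0 + 0 + 0 + 0 + 0 = 3

3 inversions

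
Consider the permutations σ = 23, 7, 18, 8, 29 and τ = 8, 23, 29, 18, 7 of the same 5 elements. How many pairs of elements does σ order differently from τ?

Assign each item its position (1..5) in the first ordering, then rewrite the second ordering as that position sequence:
positions: 23→1, 7→2, 18→3, 8→4, 29→5
second ordering as positions: [4, 1, 5, 3, 2]
Discordant pairs = inversions in this position sequence.
4: 1, 3, 2 → 3
1: 0
5: 3, 2 → 2
3: 2 → 1
2: 0
Total: 3 + 0 + 2 + 1 + 0 = 6

There are 6 discordant pairs.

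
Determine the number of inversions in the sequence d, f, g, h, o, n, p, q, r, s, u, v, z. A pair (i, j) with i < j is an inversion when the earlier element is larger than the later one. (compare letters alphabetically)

1 inversion

For each element, count later entries that are smaller:
d: 0
f: 0
g: 0
h: 0
o: 1
n: 0
p: 0
q: 0
r: 0
s: 0
u: 0
v: 0
z: 0
Sum: 0 + 0 + 0 + 0 + 1 + 0 + 0 + 0 + 0 + 0 + 0 + 0 + 0 = 1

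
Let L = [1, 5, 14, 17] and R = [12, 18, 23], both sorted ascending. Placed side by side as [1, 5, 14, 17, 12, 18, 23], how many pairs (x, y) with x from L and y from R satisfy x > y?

For each element r of the right run, count left-run elements greater than r:
r = 12: 14, 17 → 2
r = 18: none → 0
r = 23: none → 0
Cross-inversions: 2 + 0 + 0 = 2

There are 2 split inversions.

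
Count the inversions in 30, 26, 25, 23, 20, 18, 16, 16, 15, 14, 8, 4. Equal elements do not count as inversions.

Count, for each position, how many later elements it exceeds:
30: 11
26: 10
25: 9
23: 8
20: 7
18: 6
16: 4
16: 4
15: 3
14: 2
8: 1
4: 0
Sum: 11 + 10 + 9 + 8 + 7 + 6 + 4 + 4 + 3 + 2 + 1 + 0 = 65

65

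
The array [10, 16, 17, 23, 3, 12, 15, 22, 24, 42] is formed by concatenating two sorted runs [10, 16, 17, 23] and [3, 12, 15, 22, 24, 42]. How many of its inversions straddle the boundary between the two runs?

11

For each element r of the right run, count left-run elements greater than r:
r = 3: 10, 16, 17, 23 → 4
r = 12: 16, 17, 23 → 3
r = 15: 16, 17, 23 → 3
r = 22: 23 → 1
r = 24: none → 0
r = 42: none → 0
Cross-inversions: 4 + 3 + 3 + 1 + 0 + 0 = 11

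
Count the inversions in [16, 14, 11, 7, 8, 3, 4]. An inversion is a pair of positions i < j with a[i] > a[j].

19 out-of-order pairs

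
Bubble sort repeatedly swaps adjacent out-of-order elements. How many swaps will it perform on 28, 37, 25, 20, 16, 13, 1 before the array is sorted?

Minimum adjacent swaps = number of inversions (each swap of adjacent out-of-order elements removes one inversion and no swap can remove more).
Count inversions — for each element, later elements that are smaller:
28: 25, 20, 16, 13, 1 → 5
37: 25, 20, 16, 13, 1 → 5
25: 20, 16, 13, 1 → 4
20: 16, 13, 1 → 3
16: 13, 1 → 2
13: 1 → 1
1: none → 0
Total inversions: 5 + 5 + 4 + 3 + 2 + 1 + 0 = 20

20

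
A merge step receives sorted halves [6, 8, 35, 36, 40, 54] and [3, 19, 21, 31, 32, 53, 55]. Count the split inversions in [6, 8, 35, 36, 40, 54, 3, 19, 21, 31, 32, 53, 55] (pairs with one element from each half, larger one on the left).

Take each right-half value and tally the left-half values above it:
r = 3: 6, 8, 35, 36, 40, 54 → 6
r = 19: 35, 36, 40, 54 → 4
r = 21: 35, 36, 40, 54 → 4
r = 31: 35, 36, 40, 54 → 4
r = 32: 35, 36, 40, 54 → 4
r = 53: 54 → 1
r = 55: none → 0
Cross-inversions: 6 + 4 + 4 + 4 + 4 + 1 + 0 = 23

23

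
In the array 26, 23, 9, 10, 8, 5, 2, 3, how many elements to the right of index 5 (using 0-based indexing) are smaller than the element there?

2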